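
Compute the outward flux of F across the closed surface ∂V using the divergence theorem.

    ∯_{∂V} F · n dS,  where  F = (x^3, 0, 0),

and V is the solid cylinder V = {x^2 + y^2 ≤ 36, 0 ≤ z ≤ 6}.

By the divergence theorem,

    ∯_{∂V} F · n dS = ∭_V (∇ · F) dV.

Compute the divergence:
    ∇ · F = ∂F_x/∂x + ∂F_y/∂y + ∂F_z/∂z = 3x^2 + 0 + 0 = 3x^2.

In cylindrical coordinates, x = r cos(θ), y = r sin(θ), z = z, dV = r dr dθ dz, with 0 ≤ r ≤ 6, 0 ≤ θ ≤ 2π, 0 ≤ z ≤ 6.

The integrand, after substitution and multiplying by the volume element, becomes (3r^2cos(θ)^2) · r, so

    ∭_V (∇·F) dV = ∫_0^{2π} ∫_0^{6} ∫_0^{6} (3r^2cos(θ)^2) · r dz dr dθ.

Inner (z from 0 to 6): 18r^3cos(θ)^2.
Middle (r from 0 to 6): 5832cos(θ)^2.
Outer (θ from 0 to 2π): 5832π.

Therefore ∯_{∂V} F · n dS = 5832π.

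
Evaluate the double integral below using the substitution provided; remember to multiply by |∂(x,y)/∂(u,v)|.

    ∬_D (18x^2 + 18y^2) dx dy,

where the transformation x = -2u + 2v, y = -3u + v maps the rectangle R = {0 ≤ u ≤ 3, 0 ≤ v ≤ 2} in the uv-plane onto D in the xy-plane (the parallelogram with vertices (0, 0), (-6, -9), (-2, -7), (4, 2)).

Compute the Jacobian determinant of (x, y) with respect to (u, v):

    ∂(x,y)/∂(u,v) = | -2  2 | = (-2)(1) - (2)(-3) = 4.
                   | -3  1 |

Its absolute value is |J| = 4 (the area scaling factor).

Substituting x = -2u + 2v, y = -3u + v into the integrand,

    18x^2 + 18y^2 → 234u^2 - 252u v + 90v^2,

so the integral becomes

    ∬_R (234u^2 - 252u v + 90v^2) · |J| du dv = ∫_0^3 ∫_0^2 (936u^2 - 1008u v + 360v^2) dv du.

Inner (v): 1872u^2 - 2016u + 960.
Outer (u): 10656.

Therefore ∬_D (18x^2 + 18y^2) dx dy = 10656.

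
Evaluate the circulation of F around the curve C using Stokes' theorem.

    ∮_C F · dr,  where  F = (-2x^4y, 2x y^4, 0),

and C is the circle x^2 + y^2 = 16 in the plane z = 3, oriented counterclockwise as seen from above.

Let S be the flat disk x^2 + y^2 ≤ 16 in the plane z = 3, with upward unit normal n̂ = ẑ. By Stokes' theorem,

    ∮_C F · dr = ∬_S (∇ × F) · n̂ dS = ∬_D (curl F)_z dA,

where D is the disk x^2 + y^2 ≤ 16.

Compute the curl of F = (-2x^4y, 2x y^4, 0):
    (∇ × F)_x = ∂F_z/∂y - ∂F_y/∂z = 0,
    (∇ × F)_y = ∂F_x/∂z - ∂F_z/∂x = 0,
    (∇ × F)_z = ∂F_y/∂x - ∂F_x/∂y = 2x^4 + 2y^4.

On z = 3, (curl F)_z = 2x^4 + 2y^4.

Convert to polar (x = r cos θ, y = r sin θ, dA = r dr dθ); the integrand becomes 2r^4(sin(θ)^4 + cos(θ)^4), so

    ∬_D (curl F)_z dA = ∫_0^{2π} ∫_0^{4} (2r^4(sin(θ)^4 + cos(θ)^4)) · r dr dθ.

Inner (r from 0 to 4): 4096sin(θ)^4/3 + 4096cos(θ)^4/3.
Outer (θ from 0 to 2π): 2048π.

Therefore ∮_C F · dr = 2048π.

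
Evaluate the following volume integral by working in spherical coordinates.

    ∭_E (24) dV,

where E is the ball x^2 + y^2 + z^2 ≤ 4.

In spherical coordinates, x = ρ sin(φ) cos(θ), y = ρ sin(φ) sin(θ), z = ρ cos(φ), and dV = ρ^2 sin(φ) dρ dφ dθ.

The integrand becomes 24, so

    ∭_E (24) dV = ∫_{0}^{2π} ∫_{0}^{π} ∫_{0}^{2} (24) · ρ^2 sin(φ) dρ dφ dθ.

Inner (ρ): 64sin(φ).
Middle (φ): 128.
Outer (θ): 256π.

Therefore the triple integral equals 256π.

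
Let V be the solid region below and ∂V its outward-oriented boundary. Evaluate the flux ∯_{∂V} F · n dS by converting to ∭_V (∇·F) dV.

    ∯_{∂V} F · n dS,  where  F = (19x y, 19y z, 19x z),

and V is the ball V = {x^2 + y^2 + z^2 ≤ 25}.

By the divergence theorem,

    ∯_{∂V} F · n dS = ∭_V (∇ · F) dV.

Compute the divergence:
    ∇ · F = ∂F_x/∂x + ∂F_y/∂y + ∂F_z/∂z = 19y + 19z + 19x = 19x + 19y + 19z.

In spherical coordinates, x = ρ sin(φ) cos(θ), y = ρ sin(φ) sin(θ), z = ρ cos(φ), dV = ρ^2 sin(φ) dρ dφ dθ, with 0 ≤ ρ ≤ 5, 0 ≤ φ ≤ π, 0 ≤ θ ≤ 2π.

The integrand, after substitution and multiplying by the volume element, becomes (19ρ (sqrt(2)sin(φ)sin(θ + π/4) + cos(φ))) · ρ^2 sin(φ), so

    ∭_V (∇·F) dV = ∫_0^{2π} ∫_0^{π} ∫_0^{5} (19ρ (sqrt(2)sin(φ)sin(θ + π/4) + cos(φ))) · ρ^2 sin(φ) dρ dφ dθ.

Inner (ρ from 0 to 5): 11875(sqrt(2)sin(φ)sin(θ + π/4) + cos(φ))sin(φ)/4.
Middle (φ from 0 to π): 11875sqrt(2)π sin(θ + π/4)/8.
Outer (θ from 0 to 2π): 0.

Therefore ∯_{∂V} F · n dS = 0.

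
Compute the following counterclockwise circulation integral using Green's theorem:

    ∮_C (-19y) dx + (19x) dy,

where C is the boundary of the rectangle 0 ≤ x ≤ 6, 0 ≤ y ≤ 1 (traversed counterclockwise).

Green's theorem converts the closed line integral into a double integral over the enclosed region D:

    ∮_C P dx + Q dy = ∬_D (∂Q/∂x - ∂P/∂y) dA.

Here P = -19y, Q = 19x, so

    ∂Q/∂x = 19,    ∂P/∂y = -19,
    ∂Q/∂x - ∂P/∂y = 38.

D is the region 0 ≤ x ≤ 6, 0 ≤ y ≤ 1. Evaluating the double integral:

    ∬_D (38) dA = ∫_0^{6} ∫_0^{1} (38) dy dx.

Inner (y from 0 to 1): 38.
Outer (x from 0 to 6): 228.

Therefore ∮_C P dx + Q dy = 228.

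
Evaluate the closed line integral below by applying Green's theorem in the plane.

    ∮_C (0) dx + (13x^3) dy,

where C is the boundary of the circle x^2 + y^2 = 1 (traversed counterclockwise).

Green's theorem converts the closed line integral into a double integral over the enclosed region D:

    ∮_C P dx + Q dy = ∬_D (∂Q/∂x - ∂P/∂y) dA.

Here P = 0, Q = 13x^3, so

    ∂Q/∂x = 39x^2,    ∂P/∂y = 0,
    ∂Q/∂x - ∂P/∂y = 39x^2.

D is the region x^2 + y^2 ≤ 1. Evaluating the double integral:

In polar coordinates (x = r cos θ, y = r sin θ, dA = r dr dθ) the integrand becomes 39r^2cos(θ)^2, so

    ∬_D (39x^2) dA = ∫_0^{2π} ∫_0^{1} (39r^2cos(θ)^2) · r dr dθ.

Inner (r from 0 to 1): 39cos(θ)^2/4.
Outer (θ from 0 to 2π): 39π/4.

Therefore ∮_C P dx + Q dy = 39π/4.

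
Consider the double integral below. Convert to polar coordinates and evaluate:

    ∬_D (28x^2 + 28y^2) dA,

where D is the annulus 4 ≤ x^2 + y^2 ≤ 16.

The region D is 2 ≤ r ≤ 4, 0 ≤ θ ≤ 2π in polar coordinates, where x = r cos(θ), y = r sin(θ), and dA = r dr dθ.

Under the substitution, the integrand becomes 28r^2, so

    ∬_D (28x^2 + 28y^2) dA = ∫_{0}^{2π} ∫_{2}^{4} (28r^2) · r dr dθ.

Inner integral (in r): ∫_{2}^{4} (28r^2) · r dr = 1680.

Outer integral (in θ): ∫_{0}^{2π} (1680) dθ = 3360π.

Therefore ∬_D (28x^2 + 28y^2) dA = 3360π.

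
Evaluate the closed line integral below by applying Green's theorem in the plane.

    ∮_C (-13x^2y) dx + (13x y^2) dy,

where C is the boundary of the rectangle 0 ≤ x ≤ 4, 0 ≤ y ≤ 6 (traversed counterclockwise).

Green's theorem converts the closed line integral into a double integral over the enclosed region D:

    ∮_C P dx + Q dy = ∬_D (∂Q/∂x - ∂P/∂y) dA.

Here P = -13x^2y, Q = 13x y^2, so

    ∂Q/∂x = 13y^2,    ∂P/∂y = -13x^2,
    ∂Q/∂x - ∂P/∂y = 13x^2 + 13y^2.

D is the region 0 ≤ x ≤ 4, 0 ≤ y ≤ 6. Evaluating the double integral:

    ∬_D (13x^2 + 13y^2) dA = ∫_0^{4} ∫_0^{6} (13x^2 + 13y^2) dy dx.

Inner (y from 0 to 6): 78x^2 + 936.
Outer (x from 0 to 4): 5408.

Therefore ∮_C P dx + Q dy = 5408.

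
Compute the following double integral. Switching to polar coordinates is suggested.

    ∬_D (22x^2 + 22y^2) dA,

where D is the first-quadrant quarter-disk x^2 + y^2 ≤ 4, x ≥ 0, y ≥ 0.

The region D is 0 ≤ r ≤ 2, 0 ≤ θ ≤ π/2 in polar coordinates, where x = r cos(θ), y = r sin(θ), and dA = r dr dθ.

Under the substitution, the integrand becomes 22r^2, so

    ∬_D (22x^2 + 22y^2) dA = ∫_{0}^{π/2} ∫_{0}^{2} (22r^2) · r dr dθ.

Inner integral (in r): ∫_{0}^{2} (22r^2) · r dr = 88.

Outer integral (in θ): ∫_{0}^{π/2} (88) dθ = 44π.

Therefore ∬_D (22x^2 + 22y^2) dA = 44π.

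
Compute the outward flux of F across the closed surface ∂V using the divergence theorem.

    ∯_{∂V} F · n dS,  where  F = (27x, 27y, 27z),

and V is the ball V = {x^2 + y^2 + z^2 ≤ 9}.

By the divergence theorem,

    ∯_{∂V} F · n dS = ∭_V (∇ · F) dV.

Compute the divergence:
    ∇ · F = ∂F_x/∂x + ∂F_y/∂y + ∂F_z/∂z = 27 + 27 + 27 = 81.

In spherical coordinates, x = ρ sin(φ) cos(θ), y = ρ sin(φ) sin(θ), z = ρ cos(φ), dV = ρ^2 sin(φ) dρ dφ dθ, with 0 ≤ ρ ≤ 3, 0 ≤ φ ≤ π, 0 ≤ θ ≤ 2π.

The integrand, after substitution and multiplying by the volume element, becomes (81) · ρ^2 sin(φ), so

    ∭_V (∇·F) dV = ∫_0^{2π} ∫_0^{π} ∫_0^{3} (81) · ρ^2 sin(φ) dρ dφ dθ.

Inner (ρ from 0 to 3): 729sin(φ).
Middle (φ from 0 to π): 1458.
Outer (θ from 0 to 2π): 2916π.

Therefore ∯_{∂V} F · n dS = 2916π.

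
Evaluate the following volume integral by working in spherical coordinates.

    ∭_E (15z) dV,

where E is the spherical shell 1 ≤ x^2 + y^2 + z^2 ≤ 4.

In spherical coordinates, x = ρ sin(φ) cos(θ), y = ρ sin(φ) sin(θ), z = ρ cos(φ), and dV = ρ^2 sin(φ) dρ dφ dθ.

The integrand becomes 15ρ cos(φ), so

    ∭_E (15z) dV = ∫_{0}^{2π} ∫_{0}^{π} ∫_{1}^{2} (15ρ cos(φ)) · ρ^2 sin(φ) dρ dφ dθ.

Inner (ρ): 225sin(2φ)/8.
Middle (φ): 0.
Outer (θ): 0.

Therefore the triple integral equals 0.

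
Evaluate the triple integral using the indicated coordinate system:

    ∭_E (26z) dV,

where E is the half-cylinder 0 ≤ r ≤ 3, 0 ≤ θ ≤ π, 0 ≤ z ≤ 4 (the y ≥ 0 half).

In cylindrical coordinates, x = r cos(θ), y = r sin(θ), z = z, and dV = r dr dθ dz.

The integrand becomes 26z, so

    ∭_E (26z) dV = ∫_{0}^{π} ∫_{0}^{3} ∫_{0}^{4} (26z) · r dz dr dθ.

Inner (z): 208r.
Middle (r from 0 to 3): 936.
Outer (θ): 936π.

Therefore the triple integral equals 936π.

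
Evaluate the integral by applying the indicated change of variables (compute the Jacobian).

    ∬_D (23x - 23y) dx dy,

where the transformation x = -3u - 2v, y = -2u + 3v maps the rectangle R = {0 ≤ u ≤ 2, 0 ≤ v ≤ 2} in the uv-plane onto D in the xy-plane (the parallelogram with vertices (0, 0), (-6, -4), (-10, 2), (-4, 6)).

Compute the Jacobian determinant of (x, y) with respect to (u, v):

    ∂(x,y)/∂(u,v) = | -3  -2 | = (-3)(3) - (-2)(-2) = -13.
                   | -2  3 |

Its absolute value is |J| = 13 (the area scaling factor).

Substituting x = -3u - 2v, y = -2u + 3v into the integrand,

    23x - 23y → -23u - 115v,

so the integral becomes

    ∬_R (-23u - 115v) · |J| du dv = ∫_0^2 ∫_0^2 (-299u - 1495v) dv du.

Inner (v): -598u - 2990.
Outer (u): -7176.

Therefore ∬_D (23x - 23y) dx dy = -7176.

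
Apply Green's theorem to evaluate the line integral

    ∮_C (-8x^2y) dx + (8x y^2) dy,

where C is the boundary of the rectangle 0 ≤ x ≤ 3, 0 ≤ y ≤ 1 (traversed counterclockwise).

Green's theorem converts the closed line integral into a double integral over the enclosed region D:

    ∮_C P dx + Q dy = ∬_D (∂Q/∂x - ∂P/∂y) dA.

Here P = -8x^2y, Q = 8x y^2, so

    ∂Q/∂x = 8y^2,    ∂P/∂y = -8x^2,
    ∂Q/∂x - ∂P/∂y = 8x^2 + 8y^2.

D is the region 0 ≤ x ≤ 3, 0 ≤ y ≤ 1. Evaluating the double integral:

    ∬_D (8x^2 + 8y^2) dA = ∫_0^{3} ∫_0^{1} (8x^2 + 8y^2) dy dx.

Inner (y from 0 to 1): 8x^2 + 8/3.
Outer (x from 0 to 3): 80.

Therefore ∮_C P dx + Q dy = 80.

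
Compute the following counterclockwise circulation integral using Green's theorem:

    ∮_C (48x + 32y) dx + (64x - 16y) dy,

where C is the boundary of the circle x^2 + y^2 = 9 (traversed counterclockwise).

Green's theorem converts the closed line integral into a double integral over the enclosed region D:

    ∮_C P dx + Q dy = ∬_D (∂Q/∂x - ∂P/∂y) dA.

Here P = 48x + 32y, Q = 64x - 16y, so

    ∂Q/∂x = 64,    ∂P/∂y = 32,
    ∂Q/∂x - ∂P/∂y = 32.

D is the region x^2 + y^2 ≤ 9. Evaluating the double integral:

In polar coordinates (x = r cos θ, y = r sin θ, dA = r dr dθ) the integrand becomes 32, so

    ∬_D (32) dA = ∫_0^{2π} ∫_0^{3} (32) · r dr dθ.

Inner (r from 0 to 3): 144.
Outer (θ from 0 to 2π): 288π.

Therefore ∮_C P dx + Q dy = 288π.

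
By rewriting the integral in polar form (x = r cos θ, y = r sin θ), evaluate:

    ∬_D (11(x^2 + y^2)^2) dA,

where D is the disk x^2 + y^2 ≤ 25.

The region D is 0 ≤ r ≤ 5, 0 ≤ θ ≤ 2π in polar coordinates, where x = r cos(θ), y = r sin(θ), and dA = r dr dθ.

Under the substitution, the integrand becomes 11r^4, so

    ∬_D (11(x^2 + y^2)^2) dA = ∫_{0}^{2π} ∫_{0}^{5} (11r^4) · r dr dθ.

Inner integral (in r): ∫_{0}^{5} (11r^4) · r dr = 171875/6.

Outer integral (in θ): ∫_{0}^{2π} (171875/6) dθ = 171875π/3.

Therefore ∬_D (11(x^2 + y^2)^2) dA = 171875π/3.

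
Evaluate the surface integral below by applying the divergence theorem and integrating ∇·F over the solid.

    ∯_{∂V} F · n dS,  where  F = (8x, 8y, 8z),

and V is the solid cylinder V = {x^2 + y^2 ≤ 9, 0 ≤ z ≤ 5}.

By the divergence theorem,

    ∯_{∂V} F · n dS = ∭_V (∇ · F) dV.

Compute the divergence:
    ∇ · F = ∂F_x/∂x + ∂F_y/∂y + ∂F_z/∂z = 8 + 8 + 8 = 24.

In cylindrical coordinates, x = r cos(θ), y = r sin(θ), z = z, dV = r dr dθ dz, with 0 ≤ r ≤ 3, 0 ≤ θ ≤ 2π, 0 ≤ z ≤ 5.

The integrand, after substitution and multiplying by the volume element, becomes (24) · r, so

    ∭_V (∇·F) dV = ∫_0^{2π} ∫_0^{3} ∫_0^{5} (24) · r dz dr dθ.

Inner (z from 0 to 5): 120r.
Middle (r from 0 to 3): 540.
Outer (θ from 0 to 2π): 1080π.

Therefore ∯_{∂V} F · n dS = 1080π.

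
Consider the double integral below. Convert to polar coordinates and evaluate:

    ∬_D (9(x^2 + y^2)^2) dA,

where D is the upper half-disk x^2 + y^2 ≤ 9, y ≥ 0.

The region D is 0 ≤ r ≤ 3, 0 ≤ θ ≤ π in polar coordinates, where x = r cos(θ), y = r sin(θ), and dA = r dr dθ.

Under the substitution, the integrand becomes 9r^4, so

    ∬_D (9(x^2 + y^2)^2) dA = ∫_{0}^{π} ∫_{0}^{3} (9r^4) · r dr dθ.

Inner integral (in r): ∫_{0}^{3} (9r^4) · r dr = 2187/2.

Outer integral (in θ): ∫_{0}^{π} (2187/2) dθ = 2187π/2.

Therefore ∬_D (9(x^2 + y^2)^2) dA = 2187π/2.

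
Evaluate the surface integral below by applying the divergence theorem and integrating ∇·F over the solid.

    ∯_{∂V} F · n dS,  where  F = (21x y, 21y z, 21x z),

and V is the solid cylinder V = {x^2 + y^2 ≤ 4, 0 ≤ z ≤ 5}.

By the divergence theorem,

    ∯_{∂V} F · n dS = ∭_V (∇ · F) dV.

Compute the divergence:
    ∇ · F = ∂F_x/∂x + ∂F_y/∂y + ∂F_z/∂z = 21y + 21z + 21x = 21x + 21y + 21z.

In cylindrical coordinates, x = r cos(θ), y = r sin(θ), z = z, dV = r dr dθ dz, with 0 ≤ r ≤ 2, 0 ≤ θ ≤ 2π, 0 ≤ z ≤ 5.

The integrand, after substitution and multiplying by the volume element, becomes (21sqrt(2)r sin(θ + π/4) + 21z) · r, so

    ∭_V (∇·F) dV = ∫_0^{2π} ∫_0^{2} ∫_0^{5} (21sqrt(2)r sin(θ + π/4) + 21z) · r dz dr dθ.

Inner (z from 0 to 5): 105r (2sqrt(2)r sin(θ + π/4) + 5)/2.
Middle (r from 0 to 2): 280sqrt(2)sin(θ + π/4) + 525.
Outer (θ from 0 to 2π): 1050π.

Therefore ∯_{∂V} F · n dS = 1050π.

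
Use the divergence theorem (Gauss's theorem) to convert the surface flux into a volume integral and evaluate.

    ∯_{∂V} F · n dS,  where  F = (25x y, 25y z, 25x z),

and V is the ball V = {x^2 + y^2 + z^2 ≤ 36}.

By the divergence theorem,

    ∯_{∂V} F · n dS = ∭_V (∇ · F) dV.

Compute the divergence:
    ∇ · F = ∂F_x/∂x + ∂F_y/∂y + ∂F_z/∂z = 25y + 25z + 25x = 25x + 25y + 25z.

In spherical coordinates, x = ρ sin(φ) cos(θ), y = ρ sin(φ) sin(θ), z = ρ cos(φ), dV = ρ^2 sin(φ) dρ dφ dθ, with 0 ≤ ρ ≤ 6, 0 ≤ φ ≤ π, 0 ≤ θ ≤ 2π.

The integrand, after substitution and multiplying by the volume element, becomes (25ρ (sqrt(2)sin(φ)sin(θ + π/4) + cos(φ))) · ρ^2 sin(φ), so

    ∭_V (∇·F) dV = ∫_0^{2π} ∫_0^{π} ∫_0^{6} (25ρ (sqrt(2)sin(φ)sin(θ + π/4) + cos(φ))) · ρ^2 sin(φ) dρ dφ dθ.

Inner (ρ from 0 to 6): 8100(sqrt(2)sin(φ)sin(θ + π/4) + cos(φ))sin(φ).
Middle (φ from 0 to π): 4050sqrt(2)π sin(θ + π/4).
Outer (θ from 0 to 2π): 0.

Therefore ∯_{∂V} F · n dS = 0.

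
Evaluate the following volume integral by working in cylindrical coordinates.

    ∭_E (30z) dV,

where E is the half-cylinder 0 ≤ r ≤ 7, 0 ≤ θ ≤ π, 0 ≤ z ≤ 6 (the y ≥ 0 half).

In cylindrical coordinates, x = r cos(θ), y = r sin(θ), z = z, and dV = r dr dθ dz.

The integrand becomes 30z, so

    ∭_E (30z) dV = ∫_{0}^{π} ∫_{0}^{7} ∫_{0}^{6} (30z) · r dz dr dθ.

Inner (z): 540r.
Middle (r from 0 to 7): 13230.
Outer (θ): 13230π.

Therefore the triple integral equals 13230π.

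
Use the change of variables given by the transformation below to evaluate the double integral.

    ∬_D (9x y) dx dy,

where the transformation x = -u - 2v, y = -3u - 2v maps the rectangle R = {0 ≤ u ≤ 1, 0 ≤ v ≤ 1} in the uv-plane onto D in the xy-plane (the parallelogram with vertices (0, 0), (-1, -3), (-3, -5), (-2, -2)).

Compute the Jacobian determinant of (x, y) with respect to (u, v):

    ∂(x,y)/∂(u,v) = | -1  -2 | = (-1)(-2) - (-2)(-3) = -4.
                   | -3  -2 |

Its absolute value is |J| = 4 (the area scaling factor).

Substituting x = -u - 2v, y = -3u - 2v into the integrand,

    9x y → 27u^2 + 72u v + 36v^2,

so the integral becomes

    ∬_R (27u^2 + 72u v + 36v^2) · |J| du dv = ∫_0^1 ∫_0^1 (108u^2 + 288u v + 144v^2) dv du.

Inner (v): 108u^2 + 144u + 48.
Outer (u): 156.

Therefore ∬_D (9x y) dx dy = 156.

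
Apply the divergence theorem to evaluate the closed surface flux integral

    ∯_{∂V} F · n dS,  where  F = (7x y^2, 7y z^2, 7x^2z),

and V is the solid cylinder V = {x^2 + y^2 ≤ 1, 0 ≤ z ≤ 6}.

By the divergence theorem,

    ∯_{∂V} F · n dS = ∭_V (∇ · F) dV.

Compute the divergence:
    ∇ · F = ∂F_x/∂x + ∂F_y/∂y + ∂F_z/∂z = 7y^2 + 7z^2 + 7x^2 = 7x^2 + 7y^2 + 7z^2.

In cylindrical coordinates, x = r cos(θ), y = r sin(θ), z = z, dV = r dr dθ dz, with 0 ≤ r ≤ 1, 0 ≤ θ ≤ 2π, 0 ≤ z ≤ 6.

The integrand, after substitution and multiplying by the volume element, becomes (7r^2 + 7z^2) · r, so

    ∭_V (∇·F) dV = ∫_0^{2π} ∫_0^{1} ∫_0^{6} (7r^2 + 7z^2) · r dz dr dθ.

Inner (z from 0 to 6): 42r (r^2 + 12).
Middle (r from 0 to 1): 525/2.
Outer (θ from 0 to 2π): 525π.

Therefore ∯_{∂V} F · n dS = 525π.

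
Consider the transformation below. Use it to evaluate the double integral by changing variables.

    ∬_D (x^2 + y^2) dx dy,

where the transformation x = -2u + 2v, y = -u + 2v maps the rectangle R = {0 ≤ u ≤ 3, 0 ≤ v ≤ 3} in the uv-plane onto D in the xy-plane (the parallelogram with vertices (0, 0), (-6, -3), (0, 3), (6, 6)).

Compute the Jacobian determinant of (x, y) with respect to (u, v):

    ∂(x,y)/∂(u,v) = | -2  2 | = (-2)(2) - (2)(-1) = -2.
                   | -1  2 |

Its absolute value is |J| = 2 (the area scaling factor).

Substituting x = -2u + 2v, y = -u + 2v into the integrand,

    x^2 + y^2 → 5u^2 - 12u v + 8v^2,

so the integral becomes

    ∬_R (5u^2 - 12u v + 8v^2) · |J| du dv = ∫_0^3 ∫_0^3 (10u^2 - 24u v + 16v^2) dv du.

Inner (v): 30u^2 - 108u + 144.
Outer (u): 216.

Therefore ∬_D (x^2 + y^2) dx dy = 216.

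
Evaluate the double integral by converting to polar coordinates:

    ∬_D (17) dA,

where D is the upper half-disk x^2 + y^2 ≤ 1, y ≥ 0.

The region D is 0 ≤ r ≤ 1, 0 ≤ θ ≤ π in polar coordinates, where x = r cos(θ), y = r sin(θ), and dA = r dr dθ.

Under the substitution, the integrand becomes 17, so

    ∬_D (17) dA = ∫_{0}^{π} ∫_{0}^{1} (17) · r dr dθ.

Inner integral (in r): ∫_{0}^{1} (17) · r dr = 17/2.

Outer integral (in θ): ∫_{0}^{π} (17/2) dθ = 17π/2.

Therefore ∬_D (17) dA = 17π/2.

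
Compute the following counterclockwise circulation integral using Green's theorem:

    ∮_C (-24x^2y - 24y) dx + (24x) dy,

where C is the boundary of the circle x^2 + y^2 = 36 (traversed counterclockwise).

Green's theorem converts the closed line integral into a double integral over the enclosed region D:

    ∮_C P dx + Q dy = ∬_D (∂Q/∂x - ∂P/∂y) dA.

Here P = -24x^2y - 24y, Q = 24x, so

    ∂Q/∂x = 24,    ∂P/∂y = -24x^2 - 24,
    ∂Q/∂x - ∂P/∂y = 24x^2 + 48.

D is the region x^2 + y^2 ≤ 36. Evaluating the double integral:

In polar coordinates (x = r cos θ, y = r sin θ, dA = r dr dθ) the integrand becomes 24r^2cos(θ)^2 + 48, so

    ∬_D (24x^2 + 48) dA = ∫_0^{2π} ∫_0^{6} (24r^2cos(θ)^2 + 48) · r dr dθ.

Inner (r from 0 to 6): 7776cos(θ)^2 + 864.
Outer (θ from 0 to 2π): 9504π.

Therefore ∮_C P dx + Q dy = 9504π.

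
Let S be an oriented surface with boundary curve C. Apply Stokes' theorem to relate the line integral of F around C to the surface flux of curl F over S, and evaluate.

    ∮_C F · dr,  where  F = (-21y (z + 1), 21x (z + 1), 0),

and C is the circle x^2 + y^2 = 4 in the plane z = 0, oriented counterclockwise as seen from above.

Let S be the flat disk x^2 + y^2 ≤ 4 in the plane z = 0, with upward unit normal n̂ = ẑ. By Stokes' theorem,

    ∮_C F · dr = ∬_S (∇ × F) · n̂ dS = ∬_D (curl F)_z dA,

where D is the disk x^2 + y^2 ≤ 4.

Compute the curl of F = (-21y (z + 1), 21x (z + 1), 0):
    (∇ × F)_x = ∂F_z/∂y - ∂F_y/∂z = -21x,
    (∇ × F)_y = ∂F_x/∂z - ∂F_z/∂x = -21y,
    (∇ × F)_z = ∂F_y/∂x - ∂F_x/∂y = 42z + 42.

On z = 0, (curl F)_z = 42.

Convert to polar (x = r cos θ, y = r sin θ, dA = r dr dθ); the integrand becomes 42, so

    ∬_D (curl F)_z dA = ∫_0^{2π} ∫_0^{2} (42) · r dr dθ.

Inner (r from 0 to 2): 84.
Outer (θ from 0 to 2π): 168π.

Therefore ∮_C F · dr = 168π.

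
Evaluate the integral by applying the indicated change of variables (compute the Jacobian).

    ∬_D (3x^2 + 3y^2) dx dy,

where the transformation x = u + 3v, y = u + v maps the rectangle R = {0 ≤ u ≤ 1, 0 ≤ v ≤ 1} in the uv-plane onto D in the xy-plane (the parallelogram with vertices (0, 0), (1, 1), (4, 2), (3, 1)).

Compute the Jacobian determinant of (x, y) with respect to (u, v):

    ∂(x,y)/∂(u,v) = | 1  3 | = (1)(1) - (3)(1) = -2.
                   | 1  1 |

Its absolute value is |J| = 2 (the area scaling factor).

Substituting x = u + 3v, y = u + v into the integrand,

    3x^2 + 3y^2 → 6u^2 + 24u v + 30v^2,

so the integral becomes

    ∬_R (6u^2 + 24u v + 30v^2) · |J| du dv = ∫_0^1 ∫_0^1 (12u^2 + 48u v + 60v^2) dv du.

Inner (v): 12u^2 + 24u + 20.
Outer (u): 36.

Therefore ∬_D (3x^2 + 3y^2) dx dy = 36.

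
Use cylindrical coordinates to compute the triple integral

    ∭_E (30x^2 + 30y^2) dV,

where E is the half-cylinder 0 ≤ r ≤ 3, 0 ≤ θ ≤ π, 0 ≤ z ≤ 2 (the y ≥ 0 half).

In cylindrical coordinates, x = r cos(θ), y = r sin(θ), z = z, and dV = r dr dθ dz.

The integrand becomes 30r^2, so

    ∭_E (30x^2 + 30y^2) dV = ∫_{0}^{π} ∫_{0}^{3} ∫_{0}^{2} (30r^2) · r dz dr dθ.

Inner (z): 60r^3.
Middle (r from 0 to 3): 1215.
Outer (θ): 1215π.

Therefore the triple integral equals 1215π.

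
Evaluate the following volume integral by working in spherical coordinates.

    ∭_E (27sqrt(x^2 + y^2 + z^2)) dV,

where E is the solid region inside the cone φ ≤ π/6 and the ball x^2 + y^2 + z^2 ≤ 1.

In spherical coordinates, x = ρ sin(φ) cos(θ), y = ρ sin(φ) sin(θ), z = ρ cos(φ), and dV = ρ^2 sin(φ) dρ dφ dθ.

The integrand becomes 27ρ, so

    ∭_E (27sqrt(x^2 + y^2 + z^2)) dV = ∫_{0}^{2π} ∫_{0}^{π/6} ∫_{0}^{1} (27ρ) · ρ^2 sin(φ) dρ dφ dθ.

Inner (ρ): 27sin(φ)/4.
Middle (φ): 27/4 - 27sqrt(3)/8.
Outer (θ): 27π (2 - sqrt(3))/4.

Therefore the triple integral equals 27π (2 - sqrt(3))/4.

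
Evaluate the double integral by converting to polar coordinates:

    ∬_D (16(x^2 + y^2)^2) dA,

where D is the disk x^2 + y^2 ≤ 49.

The region D is 0 ≤ r ≤ 7, 0 ≤ θ ≤ 2π in polar coordinates, where x = r cos(θ), y = r sin(θ), and dA = r dr dθ.

Under the substitution, the integrand becomes 16r^4, so

    ∬_D (16(x^2 + y^2)^2) dA = ∫_{0}^{2π} ∫_{0}^{7} (16r^4) · r dr dθ.

Inner integral (in r): ∫_{0}^{7} (16r^4) · r dr = 941192/3.

Outer integral (in θ): ∫_{0}^{2π} (941192/3) dθ = 1882384π/3.

Therefore ∬_D (16(x^2 + y^2)^2) dA = 1882384π/3.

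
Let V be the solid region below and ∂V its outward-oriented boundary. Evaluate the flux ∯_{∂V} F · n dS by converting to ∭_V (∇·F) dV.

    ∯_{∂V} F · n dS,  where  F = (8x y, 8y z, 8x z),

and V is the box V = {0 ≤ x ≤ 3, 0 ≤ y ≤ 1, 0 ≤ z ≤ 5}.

By the divergence theorem,

    ∯_{∂V} F · n dS = ∭_V (∇ · F) dV.

Compute the divergence:
    ∇ · F = ∂F_x/∂x + ∂F_y/∂y + ∂F_z/∂z = 8y + 8z + 8x = 8x + 8y + 8z.

V is a rectangular box, so dV = dx dy dz with 0 ≤ x ≤ 3, 0 ≤ y ≤ 1, 0 ≤ z ≤ 5.

Integrate (8x + 8y + 8z) over V as an iterated integral:

    ∭_V (∇·F) dV = ∫_0^{3} ∫_0^{1} ∫_0^{5} (8x + 8y + 8z) dz dy dx.

Inner (z from 0 to 5): 40x + 40y + 100.
Middle (y from 0 to 1): 40x + 120.
Outer (x from 0 to 3): 540.

Therefore ∯_{∂V} F · n dS = 540.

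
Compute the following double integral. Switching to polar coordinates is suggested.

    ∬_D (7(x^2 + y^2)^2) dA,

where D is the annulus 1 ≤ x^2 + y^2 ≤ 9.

The region D is 1 ≤ r ≤ 3, 0 ≤ θ ≤ 2π in polar coordinates, where x = r cos(θ), y = r sin(θ), and dA = r dr dθ.

Under the substitution, the integrand becomes 7r^4, so

    ∬_D (7(x^2 + y^2)^2) dA = ∫_{0}^{2π} ∫_{1}^{3} (7r^4) · r dr dθ.

Inner integral (in r): ∫_{1}^{3} (7r^4) · r dr = 2548/3.

Outer integral (in θ): ∫_{0}^{2π} (2548/3) dθ = 5096π/3.

Therefore ∬_D (7(x^2 + y^2)^2) dA = 5096π/3.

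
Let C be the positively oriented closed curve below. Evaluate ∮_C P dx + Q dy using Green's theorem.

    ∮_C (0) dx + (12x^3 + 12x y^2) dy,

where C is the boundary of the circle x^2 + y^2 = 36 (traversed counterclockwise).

Green's theorem converts the closed line integral into a double integral over the enclosed region D:

    ∮_C P dx + Q dy = ∬_D (∂Q/∂x - ∂P/∂y) dA.

Here P = 0, Q = 12x^3 + 12x y^2, so

    ∂Q/∂x = 36x^2 + 12y^2,    ∂P/∂y = 0,
    ∂Q/∂x - ∂P/∂y = 36x^2 + 12y^2.

D is the region x^2 + y^2 ≤ 36. Evaluating the double integral:

In polar coordinates (x = r cos θ, y = r sin θ, dA = r dr dθ) the integrand becomes 12r^2(cos(2θ) + 2), so

    ∬_D (36x^2 + 12y^2) dA = ∫_0^{2π} ∫_0^{6} (12r^2(cos(2θ) + 2)) · r dr dθ.

Inner (r from 0 to 6): 3888cos(2θ) + 7776.
Outer (θ from 0 to 2π): 15552π.

Therefore ∮_C P dx + Q dy = 15552π.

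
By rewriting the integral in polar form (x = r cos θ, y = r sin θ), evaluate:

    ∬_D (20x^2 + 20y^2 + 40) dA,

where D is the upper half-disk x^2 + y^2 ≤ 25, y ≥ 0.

The region D is 0 ≤ r ≤ 5, 0 ≤ θ ≤ π in polar coordinates, where x = r cos(θ), y = r sin(θ), and dA = r dr dθ.

Under the substitution, the integrand becomes 20r^2 + 40, so

    ∬_D (20x^2 + 20y^2 + 40) dA = ∫_{0}^{π} ∫_{0}^{5} (20r^2 + 40) · r dr dθ.

Inner integral (in r): ∫_{0}^{5} (20r^2 + 40) · r dr = 3625.

Outer integral (in θ): ∫_{0}^{π} (3625) dθ = 3625π.

Therefore ∬_D (20x^2 + 20y^2 + 40) dA = 3625π.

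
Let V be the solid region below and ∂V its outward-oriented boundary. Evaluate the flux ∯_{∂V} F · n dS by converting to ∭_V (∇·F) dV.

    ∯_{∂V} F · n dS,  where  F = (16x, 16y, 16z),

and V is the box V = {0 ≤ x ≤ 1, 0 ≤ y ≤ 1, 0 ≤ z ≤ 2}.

By the divergence theorem,

    ∯_{∂V} F · n dS = ∭_V (∇ · F) dV.

Compute the divergence:
    ∇ · F = ∂F_x/∂x + ∂F_y/∂y + ∂F_z/∂z = 16 + 16 + 16 = 48.

V is a rectangular box, so dV = dx dy dz with 0 ≤ x ≤ 1, 0 ≤ y ≤ 1, 0 ≤ z ≤ 2.

Integrate (48) over V as an iterated integral:

    ∭_V (∇·F) dV = ∫_0^{1} ∫_0^{1} ∫_0^{2} (48) dz dy dx.

Inner (z from 0 to 2): 96.
Middle (y from 0 to 1): 96.
Outer (x from 0 to 1): 96.

Therefore ∯_{∂V} F · n dS = 96.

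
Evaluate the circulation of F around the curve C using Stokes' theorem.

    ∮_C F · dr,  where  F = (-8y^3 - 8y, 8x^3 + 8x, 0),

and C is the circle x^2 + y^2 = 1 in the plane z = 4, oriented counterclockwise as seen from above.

Let S be the flat disk x^2 + y^2 ≤ 1 in the plane z = 4, with upward unit normal n̂ = ẑ. By Stokes' theorem,

    ∮_C F · dr = ∬_S (∇ × F) · n̂ dS = ∬_D (curl F)_z dA,

where D is the disk x^2 + y^2 ≤ 1.

Compute the curl of F = (-8y^3 - 8y, 8x^3 + 8x, 0):
    (∇ × F)_x = ∂F_z/∂y - ∂F_y/∂z = 0,
    (∇ × F)_y = ∂F_x/∂z - ∂F_z/∂x = 0,
    (∇ × F)_z = ∂F_y/∂x - ∂F_x/∂y = 24x^2 + 24y^2 + 16.

On z = 4, (curl F)_z = 24x^2 + 24y^2 + 16.

Convert to polar (x = r cos θ, y = r sin θ, dA = r dr dθ); the integrand becomes 24r^2 + 16, so

    ∬_D (curl F)_z dA = ∫_0^{2π} ∫_0^{1} (24r^2 + 16) · r dr dθ.

Inner (r from 0 to 1): 14.
Outer (θ from 0 to 2π): 28π.

Therefore ∮_C F · dr = 28π.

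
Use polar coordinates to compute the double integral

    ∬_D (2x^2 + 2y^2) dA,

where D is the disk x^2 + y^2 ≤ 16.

The region D is 0 ≤ r ≤ 4, 0 ≤ θ ≤ 2π in polar coordinates, where x = r cos(θ), y = r sin(θ), and dA = r dr dθ.

Under the substitution, the integrand becomes 2r^2, so

    ∬_D (2x^2 + 2y^2) dA = ∫_{0}^{2π} ∫_{0}^{4} (2r^2) · r dr dθ.

Inner integral (in r): ∫_{0}^{4} (2r^2) · r dr = 128.

Outer integral (in θ): ∫_{0}^{2π} (128) dθ = 256π.

Therefore ∬_D (2x^2 + 2y^2) dA = 256π.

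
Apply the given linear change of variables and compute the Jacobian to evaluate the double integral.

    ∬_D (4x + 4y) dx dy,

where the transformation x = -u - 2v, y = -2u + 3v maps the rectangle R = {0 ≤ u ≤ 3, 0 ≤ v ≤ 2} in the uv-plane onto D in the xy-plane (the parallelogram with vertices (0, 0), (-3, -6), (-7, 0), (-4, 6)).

Compute the Jacobian determinant of (x, y) with respect to (u, v):

    ∂(x,y)/∂(u,v) = | -1  -2 | = (-1)(3) - (-2)(-2) = -7.
                   | -2  3 |

Its absolute value is |J| = 7 (the area scaling factor).

Substituting x = -u - 2v, y = -2u + 3v into the integrand,

    4x + 4y → -12u + 4v,

so the integral becomes

    ∬_R (-12u + 4v) · |J| du dv = ∫_0^3 ∫_0^2 (-84u + 28v) dv du.

Inner (v): 56 - 168u.
Outer (u): -588.

Therefore ∬_D (4x + 4y) dx dy = -588.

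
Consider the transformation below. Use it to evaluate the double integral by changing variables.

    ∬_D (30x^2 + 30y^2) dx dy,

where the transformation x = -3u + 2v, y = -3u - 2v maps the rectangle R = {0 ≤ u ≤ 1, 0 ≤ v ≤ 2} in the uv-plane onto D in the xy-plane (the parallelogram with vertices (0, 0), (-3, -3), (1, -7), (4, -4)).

Compute the Jacobian determinant of (x, y) with respect to (u, v):

    ∂(x,y)/∂(u,v) = | -3  2 | = (-3)(-2) - (2)(-3) = 12.
                   | -3  -2 |

Its absolute value is |J| = 12 (the area scaling factor).

Substituting x = -3u + 2v, y = -3u - 2v into the integrand,

    30x^2 + 30y^2 → 540u^2 + 240v^2,

so the integral becomes

    ∬_R (540u^2 + 240v^2) · |J| du dv = ∫_0^1 ∫_0^2 (6480u^2 + 2880v^2) dv du.

Inner (v): 12960u^2 + 7680.
Outer (u): 12000.

Therefore ∬_D (30x^2 + 30y^2) dx dy = 12000.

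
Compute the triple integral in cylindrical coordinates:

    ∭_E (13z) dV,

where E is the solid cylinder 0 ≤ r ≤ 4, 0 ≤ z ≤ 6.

In cylindrical coordinates, x = r cos(θ), y = r sin(θ), z = z, and dV = r dr dθ dz.

The integrand becomes 13z, so

    ∭_E (13z) dV = ∫_{0}^{2π} ∫_{0}^{4} ∫_{0}^{6} (13z) · r dz dr dθ.

Inner (z): 234r.
Middle (r from 0 to 4): 1872.
Outer (θ): 3744π.

Therefore the triple integral equals 3744π.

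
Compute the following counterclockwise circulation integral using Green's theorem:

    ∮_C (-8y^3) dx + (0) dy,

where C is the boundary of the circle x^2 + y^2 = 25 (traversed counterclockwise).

Green's theorem converts the closed line integral into a double integral over the enclosed region D:

    ∮_C P dx + Q dy = ∬_D (∂Q/∂x - ∂P/∂y) dA.

Here P = -8y^3, Q = 0, so

    ∂Q/∂x = 0,    ∂P/∂y = -24y^2,
    ∂Q/∂x - ∂P/∂y = 24y^2.

D is the region x^2 + y^2 ≤ 25. Evaluating the double integral:

In polar coordinates (x = r cos θ, y = r sin θ, dA = r dr dθ) the integrand becomes 24r^2sin(θ)^2, so

    ∬_D (24y^2) dA = ∫_0^{2π} ∫_0^{5} (24r^2sin(θ)^2) · r dr dθ.

Inner (r from 0 to 5): 3750sin(θ)^2.
Outer (θ from 0 to 2π): 3750π.

Therefore ∮_C P dx + Q dy = 3750π.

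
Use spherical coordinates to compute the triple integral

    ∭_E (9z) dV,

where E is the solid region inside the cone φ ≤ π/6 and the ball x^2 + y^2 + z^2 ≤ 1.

In spherical coordinates, x = ρ sin(φ) cos(θ), y = ρ sin(φ) sin(θ), z = ρ cos(φ), and dV = ρ^2 sin(φ) dρ dφ dθ.

The integrand becomes 9ρ cos(φ), so

    ∭_E (9z) dV = ∫_{0}^{2π} ∫_{0}^{π/6} ∫_{0}^{1} (9ρ cos(φ)) · ρ^2 sin(φ) dρ dφ dθ.

Inner (ρ): 9sin(2φ)/8.
Middle (φ): 9/32.
Outer (θ): 9π/16.

Therefore the triple integral equals 9π/16.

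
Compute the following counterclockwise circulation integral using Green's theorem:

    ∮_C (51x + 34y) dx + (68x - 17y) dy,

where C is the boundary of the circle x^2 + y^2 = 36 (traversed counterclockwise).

Green's theorem converts the closed line integral into a double integral over the enclosed region D:

    ∮_C P dx + Q dy = ∬_D (∂Q/∂x - ∂P/∂y) dA.

Here P = 51x + 34y, Q = 68x - 17y, so

    ∂Q/∂x = 68,    ∂P/∂y = 34,
    ∂Q/∂x - ∂P/∂y = 34.

D is the region x^2 + y^2 ≤ 36. Evaluating the double integral:

In polar coordinates (x = r cos θ, y = r sin θ, dA = r dr dθ) the integrand becomes 34, so

    ∬_D (34) dA = ∫_0^{2π} ∫_0^{6} (34) · r dr dθ.

Inner (r from 0 to 6): 612.
Outer (θ from 0 to 2π): 1224π.

Therefore ∮_C P dx + Q dy = 1224π.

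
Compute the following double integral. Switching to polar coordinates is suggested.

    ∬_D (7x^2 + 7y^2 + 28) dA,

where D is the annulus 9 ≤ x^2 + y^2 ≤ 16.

The region D is 3 ≤ r ≤ 4, 0 ≤ θ ≤ 2π in polar coordinates, where x = r cos(θ), y = r sin(θ), and dA = r dr dθ.

Under the substitution, the integrand becomes 7r^2 + 28, so

    ∬_D (7x^2 + 7y^2 + 28) dA = ∫_{0}^{2π} ∫_{3}^{4} (7r^2 + 28) · r dr dθ.

Inner integral (in r): ∫_{3}^{4} (7r^2 + 28) · r dr = 1617/4.

Outer integral (in θ): ∫_{0}^{2π} (1617/4) dθ = 1617π/2.

Therefore ∬_D (7x^2 + 7y^2 + 28) dA = 1617π/2.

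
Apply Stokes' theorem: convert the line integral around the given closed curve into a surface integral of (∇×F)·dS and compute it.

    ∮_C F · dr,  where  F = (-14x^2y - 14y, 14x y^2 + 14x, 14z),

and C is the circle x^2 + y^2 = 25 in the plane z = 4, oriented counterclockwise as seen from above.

Let S be the flat disk x^2 + y^2 ≤ 25 in the plane z = 4, with upward unit normal n̂ = ẑ. By Stokes' theorem,

    ∮_C F · dr = ∬_S (∇ × F) · n̂ dS = ∬_D (curl F)_z dA,

where D is the disk x^2 + y^2 ≤ 25.

Compute the curl of F = (-14x^2y - 14y, 14x y^2 + 14x, 14z):
    (∇ × F)_x = ∂F_z/∂y - ∂F_y/∂z = 0,
    (∇ × F)_y = ∂F_x/∂z - ∂F_z/∂x = 0,
    (∇ × F)_z = ∂F_y/∂x - ∂F_x/∂y = 14x^2 + 14y^2 + 28.

On z = 4, (curl F)_z = 14x^2 + 14y^2 + 28.

Convert to polar (x = r cos θ, y = r sin θ, dA = r dr dθ); the integrand becomes 14r^2 + 28, so

    ∬_D (curl F)_z dA = ∫_0^{2π} ∫_0^{5} (14r^2 + 28) · r dr dθ.

Inner (r from 0 to 5): 5075/2.
Outer (θ from 0 to 2π): 5075π.

Therefore ∮_C F · dr = 5075π.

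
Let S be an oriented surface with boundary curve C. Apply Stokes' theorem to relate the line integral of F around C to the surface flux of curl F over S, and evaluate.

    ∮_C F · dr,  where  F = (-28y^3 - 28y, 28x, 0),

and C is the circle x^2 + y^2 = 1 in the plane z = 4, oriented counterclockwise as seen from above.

Let S be the flat disk x^2 + y^2 ≤ 1 in the plane z = 4, with upward unit normal n̂ = ẑ. By Stokes' theorem,

    ∮_C F · dr = ∬_S (∇ × F) · n̂ dS = ∬_D (curl F)_z dA,

where D is the disk x^2 + y^2 ≤ 1.

Compute the curl of F = (-28y^3 - 28y, 28x, 0):
    (∇ × F)_x = ∂F_z/∂y - ∂F_y/∂z = 0,
    (∇ × F)_y = ∂F_x/∂z - ∂F_z/∂x = 0,
    (∇ × F)_z = ∂F_y/∂x - ∂F_x/∂y = 84y^2 + 56.

On z = 4, (curl F)_z = 84y^2 + 56.

Convert to polar (x = r cos θ, y = r sin θ, dA = r dr dθ); the integrand becomes 84r^2sin(θ)^2 + 56, so

    ∬_D (curl F)_z dA = ∫_0^{2π} ∫_0^{1} (84r^2sin(θ)^2 + 56) · r dr dθ.

Inner (r from 0 to 1): 21sin(θ)^2 + 28.
Outer (θ from 0 to 2π): 77π.

Therefore ∮_C F · dr = 77π.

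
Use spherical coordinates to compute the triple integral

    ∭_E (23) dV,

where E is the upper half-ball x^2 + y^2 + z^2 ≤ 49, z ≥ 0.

In spherical coordinates, x = ρ sin(φ) cos(θ), y = ρ sin(φ) sin(θ), z = ρ cos(φ), and dV = ρ^2 sin(φ) dρ dφ dθ.

The integrand becomes 23, so

    ∭_E (23) dV = ∫_{0}^{2π} ∫_{0}^{π/2} ∫_{0}^{7} (23) · ρ^2 sin(φ) dρ dφ dθ.

Inner (ρ): 7889sin(φ)/3.
Middle (φ): 7889/3.
Outer (θ): 15778π/3.

Therefore the triple integral equals 15778π/3.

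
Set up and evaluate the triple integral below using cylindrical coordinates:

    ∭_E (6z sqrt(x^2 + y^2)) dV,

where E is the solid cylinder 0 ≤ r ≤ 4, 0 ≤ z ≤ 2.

In cylindrical coordinates, x = r cos(θ), y = r sin(θ), z = z, and dV = r dr dθ dz.

The integrand becomes 6r z, so

    ∭_E (6z sqrt(x^2 + y^2)) dV = ∫_{0}^{2π} ∫_{0}^{4} ∫_{0}^{2} (6r z) · r dz dr dθ.

Inner (z): 12r^2.
Middle (r from 0 to 4): 256.
Outer (θ): 512π.

Therefore the triple integral equals 512π.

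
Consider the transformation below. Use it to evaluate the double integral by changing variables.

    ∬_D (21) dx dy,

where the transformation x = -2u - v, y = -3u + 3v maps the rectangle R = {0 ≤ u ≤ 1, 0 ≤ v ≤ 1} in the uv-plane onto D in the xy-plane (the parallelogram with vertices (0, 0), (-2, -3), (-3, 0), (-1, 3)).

Compute the Jacobian determinant of (x, y) with respect to (u, v):

    ∂(x,y)/∂(u,v) = | -2  -1 | = (-2)(3) - (-1)(-3) = -9.
                   | -3  3 |

Its absolute value is |J| = 9 (the area scaling factor).

Substituting x = -2u - v, y = -3u + 3v into the integrand,

    21 → 21,

so the integral becomes

    ∬_R (21) · |J| du dv = ∫_0^1 ∫_0^1 (189) dv du.

Inner (v): 189.
Outer (u): 189.

Therefore ∬_D (21) dx dy = 189.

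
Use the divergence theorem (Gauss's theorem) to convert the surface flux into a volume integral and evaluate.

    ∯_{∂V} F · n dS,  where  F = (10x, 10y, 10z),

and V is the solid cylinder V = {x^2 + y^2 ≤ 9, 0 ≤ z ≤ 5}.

By the divergence theorem,

    ∯_{∂V} F · n dS = ∭_V (∇ · F) dV.

Compute the divergence:
    ∇ · F = ∂F_x/∂x + ∂F_y/∂y + ∂F_z/∂z = 10 + 10 + 10 = 30.

In cylindrical coordinates, x = r cos(θ), y = r sin(θ), z = z, dV = r dr dθ dz, with 0 ≤ r ≤ 3, 0 ≤ θ ≤ 2π, 0 ≤ z ≤ 5.

The integrand, after substitution and multiplying by the volume element, becomes (30) · r, so

    ∭_V (∇·F) dV = ∫_0^{2π} ∫_0^{3} ∫_0^{5} (30) · r dz dr dθ.

Inner (z from 0 to 5): 150r.
Middle (r from 0 to 3): 675.
Outer (θ from 0 to 2π): 1350π.

Therefore ∯_{∂V} F · n dS = 1350π.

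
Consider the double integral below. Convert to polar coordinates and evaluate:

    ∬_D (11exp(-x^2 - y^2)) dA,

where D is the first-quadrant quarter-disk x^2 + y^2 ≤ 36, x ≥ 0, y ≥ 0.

The region D is 0 ≤ r ≤ 6, 0 ≤ θ ≤ π/2 in polar coordinates, where x = r cos(θ), y = r sin(θ), and dA = r dr dθ.

Under the substitution, the integrand becomes 11exp(-r^2), so

    ∬_D (11exp(-x^2 - y^2)) dA = ∫_{0}^{π/2} ∫_{0}^{6} (11exp(-r^2)) · r dr dθ.

Inner integral (in r): ∫_{0}^{6} (11exp(-r^2)) · r dr = 11/2 - 11exp(-36)/2.

Outer integral (in θ): ∫_{0}^{π/2} (11/2 - 11exp(-36)/2) dθ = -11π (1 - exp(36))exp(-36)/4.

Therefore ∬_D (11exp(-x^2 - y^2)) dA = -11π (1 - exp(36))exp(-36)/4.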